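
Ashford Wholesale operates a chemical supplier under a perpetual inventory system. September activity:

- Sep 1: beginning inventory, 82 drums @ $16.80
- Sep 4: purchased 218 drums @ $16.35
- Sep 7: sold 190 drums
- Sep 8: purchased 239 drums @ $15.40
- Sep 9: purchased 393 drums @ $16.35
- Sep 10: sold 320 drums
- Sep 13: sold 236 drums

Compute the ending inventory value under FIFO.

Ending inventory = $3,041.10

Sep 7, 190 sold [FIFO — oldest first]: 82 @ $16.80 + 108 @ $16.35 = $3,143.40
Sep 10, 320 sold [FIFO — oldest first]: 110 @ $16.35 + 210 @ $15.40 = $5,032.50
Sep 13, 236 sold [FIFO — oldest first]: 29 @ $15.40 + 207 @ $16.35 = $3,831.05
Total COGS = $3,143.40 + $5,032.50 + $3,831.05 = $12,006.95
Ending inventory: 186 @ $16.35 = $3,041.10
Check: goods available $15,048.05 = COGS $12,006.95 + ending $3,041.10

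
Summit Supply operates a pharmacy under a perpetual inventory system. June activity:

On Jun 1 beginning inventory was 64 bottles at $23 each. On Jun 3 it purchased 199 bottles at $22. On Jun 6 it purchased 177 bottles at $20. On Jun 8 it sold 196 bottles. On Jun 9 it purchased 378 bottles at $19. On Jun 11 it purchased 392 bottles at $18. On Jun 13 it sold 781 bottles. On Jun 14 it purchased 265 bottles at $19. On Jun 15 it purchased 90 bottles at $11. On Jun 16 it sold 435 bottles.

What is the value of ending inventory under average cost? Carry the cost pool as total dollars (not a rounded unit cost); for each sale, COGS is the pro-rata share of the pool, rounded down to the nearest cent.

After Jun 1: 64 on hand, pool $1,472.00 (≈ $23.0000 each)
After Jun 3: 263 on hand, pool $5,850.00 (≈ $22.2433 each)
After Jun 6: 440 on hand, pool $9,390.00 (≈ $21.3409 each)
Jun 8, sell 196: 196/440 × $9,390.00 → $4,182.81
After Jun 9: 622 on hand, pool $12,389.19 (≈ $19.9183 each)
After Jun 11: 1014 on hand, pool $19,445.19 (≈ $19.1767 each)
Jun 13, sell 781: 781/1014 × $19,445.19 → $14,977.01
After Jun 14: 498 on hand, pool $9,503.18 (≈ $19.0827 each)
After Jun 15: 588 on hand, pool $10,493.18 (≈ $17.8455 each)
Jun 16, sell 435: 435/588 × $10,493.18 → $7,762.81
Total COGS = $4,182.81 + $14,977.01 + $7,762.81 = $26,922.63
Ending inventory (cost pool remaining) = $2,730.37

Ending inventory = $2,730.37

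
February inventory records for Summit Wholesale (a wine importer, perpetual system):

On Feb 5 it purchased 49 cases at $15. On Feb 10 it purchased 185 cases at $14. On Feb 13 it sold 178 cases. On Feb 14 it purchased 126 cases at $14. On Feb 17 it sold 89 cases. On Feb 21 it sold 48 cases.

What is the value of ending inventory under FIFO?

Ending inventory = $630

Feb 13, 178 sold [FIFO — oldest first]: 49 @ $15 + 129 @ $14 = $2,541
Feb 17, 89 sold [FIFO — oldest first]: 56 @ $14 + 33 @ $14 = $1,246
Feb 21, 48 sold [FIFO — oldest first]: 48 @ $14 = $672
Total COGS = $2,541 + $1,246 + $672 = $4,459
Ending inventory: 45 @ $14 = $630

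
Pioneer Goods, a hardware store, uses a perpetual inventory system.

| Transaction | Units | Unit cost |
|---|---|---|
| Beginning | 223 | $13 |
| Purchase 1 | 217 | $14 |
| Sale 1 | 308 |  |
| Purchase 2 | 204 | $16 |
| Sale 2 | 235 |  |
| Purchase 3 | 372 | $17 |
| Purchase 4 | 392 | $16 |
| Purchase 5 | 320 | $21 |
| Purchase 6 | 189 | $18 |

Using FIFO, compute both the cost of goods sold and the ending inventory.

Sale 1 (308) [FIFO — oldest first]: 223 @ $13 + 85 @ $14 = $4,089
Sale 2 (235) [FIFO — oldest first]: 132 @ $14 + 103 @ $16 = $3,496
Total COGS = $4,089 + $3,496 = $7,585
Ending inventory: 101 @ $16 + 372 @ $17 + 392 @ $16 + 320 @ $21 + 189 @ $18 = $24,334

COGS = $7,585; ending inventory = $24,334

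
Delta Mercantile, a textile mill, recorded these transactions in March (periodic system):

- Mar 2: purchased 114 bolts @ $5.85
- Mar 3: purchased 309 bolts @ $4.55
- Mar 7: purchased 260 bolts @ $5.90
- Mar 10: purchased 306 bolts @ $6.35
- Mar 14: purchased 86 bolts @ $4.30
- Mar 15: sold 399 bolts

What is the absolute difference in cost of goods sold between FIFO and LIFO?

$390.55

FIFO COGS: 114 @ $5.85 + 285 @ $4.55 = $1,963.65
LIFO COGS: 86 @ $4.30 + 306 @ $6.35 + 7 @ $5.90 = $2,354.20
Difference = |$1,963.65 − $2,354.20| = $390.55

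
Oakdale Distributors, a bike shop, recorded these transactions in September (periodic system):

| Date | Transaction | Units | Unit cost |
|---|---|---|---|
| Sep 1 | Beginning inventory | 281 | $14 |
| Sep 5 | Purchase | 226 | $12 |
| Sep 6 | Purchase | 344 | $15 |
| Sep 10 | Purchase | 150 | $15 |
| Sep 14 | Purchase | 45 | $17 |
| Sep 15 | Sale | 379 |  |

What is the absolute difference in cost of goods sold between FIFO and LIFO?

$665

FIFO COGS: 281 @ $14 + 98 @ $12 = $5,110
LIFO COGS: 45 @ $17 + 150 @ $15 + 184 @ $15 = $5,775
Difference = |$5,110 − $5,775| = $665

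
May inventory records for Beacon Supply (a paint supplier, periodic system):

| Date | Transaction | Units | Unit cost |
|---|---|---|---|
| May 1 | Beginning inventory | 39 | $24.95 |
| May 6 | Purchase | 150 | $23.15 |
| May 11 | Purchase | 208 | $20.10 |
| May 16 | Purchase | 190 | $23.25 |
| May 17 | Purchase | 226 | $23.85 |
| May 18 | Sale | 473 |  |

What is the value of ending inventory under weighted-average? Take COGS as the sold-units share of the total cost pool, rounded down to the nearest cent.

Ending inventory = $7,709.16

May 18, sell 473: 473/813 × $18,433.95 → $10,724.79
Ending inventory (cost pool remaining) = $7,709.16
Check: goods available $18,433.95 = COGS $10,724.79 + ending $7,709.16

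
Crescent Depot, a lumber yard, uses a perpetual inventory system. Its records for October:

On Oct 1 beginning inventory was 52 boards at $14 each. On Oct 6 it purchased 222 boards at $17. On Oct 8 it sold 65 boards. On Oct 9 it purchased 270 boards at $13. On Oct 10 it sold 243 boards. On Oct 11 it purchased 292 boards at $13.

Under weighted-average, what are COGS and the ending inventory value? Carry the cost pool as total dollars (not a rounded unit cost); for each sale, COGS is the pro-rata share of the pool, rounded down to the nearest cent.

After Oct 1: 52 on hand, pool $728.00 (≈ $14.0000 each)
After Oct 6: 274 on hand, pool $4,502.00 (≈ $16.4307 each)
Oct 8, sell 65: 65/274 × $4,502.00 → $1,067.99
After Oct 9: 479 on hand, pool $6,944.01 (≈ $14.4969 each)
Oct 10, sell 243: 243/479 × $6,944.01 → $3,522.74
After Oct 11: 528 on hand, pool $7,217.27 (≈ $13.6691 each)
Total COGS = $1,067.99 + $3,522.74 = $4,590.73
Ending inventory (cost pool remaining) = $7,217.27
Check: goods available $11,808.00 = COGS $4,590.73 + ending $7,217.27

COGS = $4,590.73; ending inventory = $7,217.27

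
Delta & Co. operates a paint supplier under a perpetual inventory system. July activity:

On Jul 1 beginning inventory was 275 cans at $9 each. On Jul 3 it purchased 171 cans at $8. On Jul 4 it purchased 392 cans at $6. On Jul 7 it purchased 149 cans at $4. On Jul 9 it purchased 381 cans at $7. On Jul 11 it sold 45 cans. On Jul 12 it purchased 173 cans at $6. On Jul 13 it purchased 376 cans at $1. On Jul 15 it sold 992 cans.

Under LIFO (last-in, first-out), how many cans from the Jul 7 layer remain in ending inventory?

Jul 11, 45 sold [LIFO — newest first]: 45 @ $7 = $315
Jul 15, 992 sold [LIFO — newest first]: 376 @ $1 + 173 @ $6 + 336 @ $7 + 107 @ $4 = $4,194
Total COGS = $315 + $4,194 = $4,509
Ending inventory: 275 @ $9 + 171 @ $8 + 392 @ $6 + 42 @ $4 = $6,363

42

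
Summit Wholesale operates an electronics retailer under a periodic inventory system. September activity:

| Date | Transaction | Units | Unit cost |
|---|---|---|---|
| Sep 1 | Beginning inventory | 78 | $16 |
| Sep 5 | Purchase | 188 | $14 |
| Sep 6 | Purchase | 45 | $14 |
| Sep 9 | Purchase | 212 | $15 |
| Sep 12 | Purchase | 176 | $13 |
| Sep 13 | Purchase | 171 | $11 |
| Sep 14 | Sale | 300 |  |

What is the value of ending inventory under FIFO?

Ending inventory = $7,503

Sep 14, 300 sold [FIFO — oldest first]: 78 @ $16 + 188 @ $14 + 34 @ $14 = $4,356
Ending inventory: 11 @ $14 + 212 @ $15 + 176 @ $13 + 171 @ $11 = $7,503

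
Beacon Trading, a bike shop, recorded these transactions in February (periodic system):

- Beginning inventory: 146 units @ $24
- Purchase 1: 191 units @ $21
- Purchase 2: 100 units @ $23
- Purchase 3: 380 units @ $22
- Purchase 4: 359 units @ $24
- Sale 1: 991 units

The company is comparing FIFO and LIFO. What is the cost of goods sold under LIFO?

FIFO COGS: 146 @ $24 + 191 @ $21 + 100 @ $23 + 380 @ $22 + 174 @ $24 = $22,351
LIFO COGS: 359 @ $24 + 380 @ $22 + 100 @ $23 + 152 @ $21 = $22,468

COGS = $22,468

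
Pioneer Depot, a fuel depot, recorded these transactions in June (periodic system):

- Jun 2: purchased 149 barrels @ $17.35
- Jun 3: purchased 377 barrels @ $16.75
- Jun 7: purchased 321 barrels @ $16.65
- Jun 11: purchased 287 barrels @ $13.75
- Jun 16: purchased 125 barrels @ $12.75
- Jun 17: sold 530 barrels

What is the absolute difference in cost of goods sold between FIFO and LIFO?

FIFO COGS: 149 @ $17.35 + 377 @ $16.75 + 4 @ $16.65 = $8,966.50
LIFO COGS: 125 @ $12.75 + 287 @ $13.75 + 118 @ $16.65 = $7,504.70
Difference = |$8,966.50 − $7,504.70| = $1,461.80

$1,461.80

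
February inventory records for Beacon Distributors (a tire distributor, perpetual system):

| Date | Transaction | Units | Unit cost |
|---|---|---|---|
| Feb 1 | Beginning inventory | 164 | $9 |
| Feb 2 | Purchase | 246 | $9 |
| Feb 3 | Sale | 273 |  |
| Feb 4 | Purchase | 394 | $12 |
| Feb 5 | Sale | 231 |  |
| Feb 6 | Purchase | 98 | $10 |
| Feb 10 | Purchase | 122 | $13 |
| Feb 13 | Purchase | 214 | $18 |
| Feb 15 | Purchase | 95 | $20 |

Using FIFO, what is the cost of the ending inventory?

Ending inventory = $11,918

Feb 3, 273 sold [FIFO — oldest first]: 164 @ $9 + 109 @ $9 = $2,457
Feb 5, 231 sold [FIFO — oldest first]: 137 @ $9 + 94 @ $12 = $2,361
Total COGS = $2,457 + $2,361 = $4,818
Ending inventory: 300 @ $12 + 98 @ $10 + 122 @ $13 + 214 @ $18 + 95 @ $20 = $11,918
Check: goods available $16,736 = COGS $4,818 + ending $11,918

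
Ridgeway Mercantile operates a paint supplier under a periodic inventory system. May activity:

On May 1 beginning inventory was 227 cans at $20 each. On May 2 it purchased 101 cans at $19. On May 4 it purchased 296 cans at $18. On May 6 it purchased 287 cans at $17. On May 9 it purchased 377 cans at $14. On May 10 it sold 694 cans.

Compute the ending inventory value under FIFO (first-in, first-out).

May 10, 694 sold [FIFO — oldest first]: 227 @ $20 + 101 @ $19 + 296 @ $18 + 70 @ $17 = $12,977
Ending inventory: 217 @ $17 + 377 @ $14 = $8,967
Check: goods available $21,944 = COGS $12,977 + ending $8,967

Ending inventory = $8,967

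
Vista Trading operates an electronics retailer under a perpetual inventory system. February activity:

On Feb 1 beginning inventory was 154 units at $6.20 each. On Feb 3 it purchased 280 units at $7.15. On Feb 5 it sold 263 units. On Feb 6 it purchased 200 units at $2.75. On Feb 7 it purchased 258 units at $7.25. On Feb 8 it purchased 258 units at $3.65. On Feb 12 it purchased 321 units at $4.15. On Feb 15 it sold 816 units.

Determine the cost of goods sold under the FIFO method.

Feb 5, 263 sold [FIFO — oldest first]: 154 @ $6.20 + 109 @ $7.15 = $1,734.15
Feb 15, 816 sold [FIFO — oldest first]: 171 @ $7.15 + 200 @ $2.75 + 258 @ $7.25 + 187 @ $3.65 = $4,325.70
Total COGS = $1,734.15 + $4,325.70 = $6,059.85
Ending inventory: 71 @ $3.65 + 321 @ $4.15 = $1,591.30
Check: goods available $7,651.15 = COGS $6,059.85 + ending $1,591.30

COGS = $6,059.85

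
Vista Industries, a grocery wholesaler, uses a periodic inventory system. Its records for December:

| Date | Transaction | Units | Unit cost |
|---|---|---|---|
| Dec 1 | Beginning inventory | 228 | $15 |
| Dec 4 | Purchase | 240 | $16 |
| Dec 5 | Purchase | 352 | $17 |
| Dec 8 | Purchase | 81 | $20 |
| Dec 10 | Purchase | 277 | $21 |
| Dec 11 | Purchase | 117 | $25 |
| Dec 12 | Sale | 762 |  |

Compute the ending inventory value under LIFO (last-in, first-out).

Ending inventory = $8,365

Dec 12, 762 sold [LIFO — newest first]: 117 @ $25 + 277 @ $21 + 81 @ $20 + 287 @ $17 = $15,241
Ending inventory: 228 @ $15 + 240 @ $16 + 65 @ $17 = $8,365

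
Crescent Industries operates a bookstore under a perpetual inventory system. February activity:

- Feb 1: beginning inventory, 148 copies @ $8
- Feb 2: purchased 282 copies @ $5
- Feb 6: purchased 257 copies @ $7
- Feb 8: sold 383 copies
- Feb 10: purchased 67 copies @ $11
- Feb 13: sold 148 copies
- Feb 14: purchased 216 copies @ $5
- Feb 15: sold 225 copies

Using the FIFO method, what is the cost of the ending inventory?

Ending inventory = $1,070

Feb 8, 383 sold [FIFO — oldest first]: 148 @ $8 + 235 @ $5 = $2,359
Feb 13, 148 sold [FIFO — oldest first]: 47 @ $5 + 101 @ $7 = $942
Feb 15, 225 sold [FIFO — oldest first]: 156 @ $7 + 67 @ $11 + 2 @ $5 = $1,839
Total COGS = $2,359 + $942 + $1,839 = $5,140
Ending inventory: 214 @ $5 = $1,070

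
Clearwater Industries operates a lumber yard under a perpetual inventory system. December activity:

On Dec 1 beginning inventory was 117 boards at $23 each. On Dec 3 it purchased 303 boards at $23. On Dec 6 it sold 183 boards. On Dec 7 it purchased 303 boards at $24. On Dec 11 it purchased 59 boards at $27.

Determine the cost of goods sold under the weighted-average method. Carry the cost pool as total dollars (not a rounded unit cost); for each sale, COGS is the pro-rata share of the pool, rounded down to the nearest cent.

COGS = $4,209.00

After Dec 1: 117 on hand, pool $2,691.00 (≈ $23.0000 each)
After Dec 3: 420 on hand, pool $9,660.00 (≈ $23.0000 each)
Dec 6, sell 183: 183/420 × $9,660.00 → $4,209.00
After Dec 7: 540 on hand, pool $12,723.00 (≈ $23.5611 each)
After Dec 11: 599 on hand, pool $14,316.00 (≈ $23.8998 each)
Ending inventory (cost pool remaining) = $14,316.00
Check: goods available $18,525.00 = COGS $4,209.00 + ending $14,316.00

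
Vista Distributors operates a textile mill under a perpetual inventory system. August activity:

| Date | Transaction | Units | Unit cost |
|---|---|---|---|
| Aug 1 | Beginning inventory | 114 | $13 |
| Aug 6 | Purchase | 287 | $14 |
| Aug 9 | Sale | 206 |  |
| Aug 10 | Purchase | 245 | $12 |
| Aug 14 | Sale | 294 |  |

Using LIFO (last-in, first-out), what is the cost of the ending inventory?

Ending inventory = $1,930

Aug 9, 206 sold [LIFO — newest first]: 206 @ $14 = $2,884
Aug 14, 294 sold [LIFO — newest first]: 245 @ $12 + 49 @ $14 = $3,626
Total COGS = $2,884 + $3,626 = $6,510
Ending inventory: 114 @ $13 + 32 @ $14 = $1,930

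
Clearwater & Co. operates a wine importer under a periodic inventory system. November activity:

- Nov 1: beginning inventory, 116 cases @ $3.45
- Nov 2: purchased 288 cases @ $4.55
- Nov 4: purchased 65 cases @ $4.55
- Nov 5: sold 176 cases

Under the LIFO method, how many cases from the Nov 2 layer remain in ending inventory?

177

Nov 5, 176 sold [LIFO — newest first]: 65 @ $4.55 + 111 @ $4.55 = $800.80
Ending inventory: 116 @ $3.45 + 177 @ $4.55 = $1,205.55
Check: goods available $2,006.35 = COGS $800.80 + ending $1,205.55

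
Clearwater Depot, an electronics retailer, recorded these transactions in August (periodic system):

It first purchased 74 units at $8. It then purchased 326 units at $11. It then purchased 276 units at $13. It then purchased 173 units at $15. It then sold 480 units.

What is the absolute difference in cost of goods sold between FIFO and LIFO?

FIFO COGS: 74 @ $8 + 326 @ $11 + 80 @ $13 = $5,218
LIFO COGS: 173 @ $15 + 276 @ $13 + 31 @ $11 = $6,524
Difference = |$5,218 − $6,524| = $1,306

$1,306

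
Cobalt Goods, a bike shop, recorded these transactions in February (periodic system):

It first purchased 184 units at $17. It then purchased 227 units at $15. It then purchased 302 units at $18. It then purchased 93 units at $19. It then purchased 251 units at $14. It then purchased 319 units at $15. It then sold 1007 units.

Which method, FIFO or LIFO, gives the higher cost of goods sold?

FIFO COGS: 184 @ $17 + 227 @ $15 + 302 @ $18 + 93 @ $19 + 201 @ $14 = $16,550
LIFO COGS: 319 @ $15 + 251 @ $14 + 93 @ $19 + 302 @ $18 + 42 @ $15 = $16,132

FIFO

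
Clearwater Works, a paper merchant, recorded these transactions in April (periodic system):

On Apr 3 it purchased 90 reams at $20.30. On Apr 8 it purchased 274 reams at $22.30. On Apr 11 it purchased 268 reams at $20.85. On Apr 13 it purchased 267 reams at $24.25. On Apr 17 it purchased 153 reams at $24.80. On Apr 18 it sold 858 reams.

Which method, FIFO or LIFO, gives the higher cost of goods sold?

LIFO

FIFO COGS: 90 @ $20.30 + 274 @ $22.30 + 268 @ $20.85 + 226 @ $24.25 = $19,005.50
LIFO COGS: 153 @ $24.80 + 267 @ $24.25 + 268 @ $20.85 + 170 @ $22.30 = $19,647.95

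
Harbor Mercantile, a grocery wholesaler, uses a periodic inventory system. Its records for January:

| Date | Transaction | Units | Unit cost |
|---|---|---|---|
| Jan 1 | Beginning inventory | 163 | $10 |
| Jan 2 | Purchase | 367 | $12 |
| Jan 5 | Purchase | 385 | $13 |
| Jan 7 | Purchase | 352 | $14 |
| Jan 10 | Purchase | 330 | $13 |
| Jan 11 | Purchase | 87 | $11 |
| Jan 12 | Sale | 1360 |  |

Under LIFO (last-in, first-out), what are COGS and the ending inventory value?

COGS = $17,652; ending inventory = $3,562

Jan 12, 1360 sold [LIFO — newest first]: 87 @ $11 + 330 @ $13 + 352 @ $14 + 385 @ $13 + 206 @ $12 = $17,652
Ending inventory: 163 @ $10 + 161 @ $12 = $3,562
Check: goods available $21,214 = COGS $17,652 + ending $3,562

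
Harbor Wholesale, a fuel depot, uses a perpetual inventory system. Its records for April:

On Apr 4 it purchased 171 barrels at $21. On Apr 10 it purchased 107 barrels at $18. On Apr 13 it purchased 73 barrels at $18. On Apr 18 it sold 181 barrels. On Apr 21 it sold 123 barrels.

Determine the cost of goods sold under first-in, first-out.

COGS = $5,985

Apr 18, 181 sold [FIFO — oldest first]: 171 @ $21 + 10 @ $18 = $3,771
Apr 21, 123 sold [FIFO — oldest first]: 97 @ $18 + 26 @ $18 = $2,214
Total COGS = $3,771 + $2,214 = $5,985
Ending inventory: 47 @ $18 = $846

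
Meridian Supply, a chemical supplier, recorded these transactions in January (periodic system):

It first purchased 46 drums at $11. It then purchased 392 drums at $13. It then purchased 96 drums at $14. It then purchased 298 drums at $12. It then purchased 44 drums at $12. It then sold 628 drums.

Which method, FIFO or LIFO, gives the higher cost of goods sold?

FIFO COGS: 46 @ $11 + 392 @ $13 + 96 @ $14 + 94 @ $12 = $8,074
LIFO COGS: 44 @ $12 + 298 @ $12 + 96 @ $14 + 190 @ $13 = $7,918

FIFO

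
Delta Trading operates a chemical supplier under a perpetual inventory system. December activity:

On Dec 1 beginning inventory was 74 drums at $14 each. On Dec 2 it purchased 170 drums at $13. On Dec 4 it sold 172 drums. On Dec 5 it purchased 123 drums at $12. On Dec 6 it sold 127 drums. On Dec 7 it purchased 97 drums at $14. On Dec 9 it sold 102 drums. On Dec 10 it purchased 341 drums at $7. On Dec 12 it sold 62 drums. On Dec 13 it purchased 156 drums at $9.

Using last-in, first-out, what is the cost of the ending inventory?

Ending inventory = $4,239

Dec 4, 172 sold [LIFO — newest first]: 170 @ $13 + 2 @ $14 = $2,238
Dec 6, 127 sold [LIFO — newest first]: 123 @ $12 + 4 @ $14 = $1,532
Dec 9, 102 sold [LIFO — newest first]: 97 @ $14 + 5 @ $14 = $1,428
Dec 12, 62 sold [LIFO — newest first]: 62 @ $7 = $434
Total COGS = $2,238 + $1,532 + $1,428 + $434 = $5,632
Ending inventory: 63 @ $14 + 279 @ $7 + 156 @ $9 = $4,239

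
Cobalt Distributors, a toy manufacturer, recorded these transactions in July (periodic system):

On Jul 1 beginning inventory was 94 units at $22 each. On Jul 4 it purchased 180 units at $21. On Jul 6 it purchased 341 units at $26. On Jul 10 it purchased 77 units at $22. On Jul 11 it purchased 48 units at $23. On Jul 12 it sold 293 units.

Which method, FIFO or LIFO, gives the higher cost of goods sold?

FIFO COGS: 94 @ $22 + 180 @ $21 + 19 @ $26 = $6,342
LIFO COGS: 48 @ $23 + 77 @ $22 + 168 @ $26 = $7,166

LIFO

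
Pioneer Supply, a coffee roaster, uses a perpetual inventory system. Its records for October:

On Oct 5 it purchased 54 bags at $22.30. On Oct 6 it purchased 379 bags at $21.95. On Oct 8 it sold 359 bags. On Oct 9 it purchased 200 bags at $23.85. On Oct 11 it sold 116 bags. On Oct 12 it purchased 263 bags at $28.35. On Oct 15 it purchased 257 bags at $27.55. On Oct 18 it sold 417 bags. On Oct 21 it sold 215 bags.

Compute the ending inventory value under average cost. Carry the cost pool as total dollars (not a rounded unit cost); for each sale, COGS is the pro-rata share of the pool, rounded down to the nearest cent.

Ending inventory = $1,236.54

After Oct 5: 54 on hand, pool $1,204.20 (≈ $22.3000 each)
After Oct 6: 433 on hand, pool $9,523.25 (≈ $21.9936 each)
Oct 8, sell 359: 359/433 × $9,523.25 → $7,895.71
After Oct 9: 274 on hand, pool $6,397.54 (≈ $23.3487 each)
Oct 11, sell 116: 116/274 × $6,397.54 → $2,708.44
After Oct 12: 421 on hand, pool $11,145.15 (≈ $26.4730 each)
After Oct 15: 678 on hand, pool $18,225.50 (≈ $26.8813 each)
Oct 18, sell 417: 417/678 × $18,225.50 → $11,209.48
Oct 21, sell 215: 215/261 × $7,016.02 → $5,779.48
Total COGS = $7,895.71 + $2,708.44 + $11,209.48 + $5,779.48 = $27,593.11
Ending inventory (cost pool remaining) = $1,236.54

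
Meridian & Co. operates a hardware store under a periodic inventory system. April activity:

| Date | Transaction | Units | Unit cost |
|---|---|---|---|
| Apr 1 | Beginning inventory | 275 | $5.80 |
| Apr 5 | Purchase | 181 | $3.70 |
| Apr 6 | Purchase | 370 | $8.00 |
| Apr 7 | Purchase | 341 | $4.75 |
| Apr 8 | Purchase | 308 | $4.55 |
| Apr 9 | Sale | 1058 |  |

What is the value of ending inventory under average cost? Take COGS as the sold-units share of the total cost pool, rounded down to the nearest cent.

Ending inventory = $2,331.20

Apr 9, sell 1058: 1058/1475 × $8,245.85 → $5,914.65
Ending inventory (cost pool remaining) = $2,331.20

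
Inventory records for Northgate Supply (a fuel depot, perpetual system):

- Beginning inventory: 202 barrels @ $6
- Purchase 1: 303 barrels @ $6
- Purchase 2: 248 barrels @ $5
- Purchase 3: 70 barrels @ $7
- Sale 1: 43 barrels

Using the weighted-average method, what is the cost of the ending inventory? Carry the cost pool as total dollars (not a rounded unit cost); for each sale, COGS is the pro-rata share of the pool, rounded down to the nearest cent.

After Beginning: 202 on hand, pool $1,212.00 (≈ $6.0000 each)
After Purchase 1: 505 on hand, pool $3,030.00 (≈ $6.0000 each)
After Purchase 2: 753 on hand, pool $4,270.00 (≈ $5.6707 each)
After Purchase 3: 823 on hand, pool $4,760.00 (≈ $5.7837 each)
Sale 1, sell 43: 43/823 × $4,760.00 → $248.69
Ending inventory (cost pool remaining) = $4,511.31
Check: goods available $4,760.00 = COGS $248.69 + ending $4,511.31

Ending inventory = $4,511.31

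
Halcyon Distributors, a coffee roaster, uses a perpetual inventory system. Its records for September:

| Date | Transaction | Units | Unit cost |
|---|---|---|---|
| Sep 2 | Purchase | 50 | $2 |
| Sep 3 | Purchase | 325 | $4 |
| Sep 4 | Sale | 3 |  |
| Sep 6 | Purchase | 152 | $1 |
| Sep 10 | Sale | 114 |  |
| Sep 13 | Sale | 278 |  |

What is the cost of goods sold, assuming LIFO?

COGS = $1,124

Sep 4, 3 sold [LIFO — newest first]: 3 @ $4 = $12
Sep 10, 114 sold [LIFO — newest first]: 114 @ $1 = $114
Sep 13, 278 sold [LIFO — newest first]: 38 @ $1 + 240 @ $4 = $998
Total COGS = $12 + $114 + $998 = $1,124
Ending inventory: 50 @ $2 + 82 @ $4 = $428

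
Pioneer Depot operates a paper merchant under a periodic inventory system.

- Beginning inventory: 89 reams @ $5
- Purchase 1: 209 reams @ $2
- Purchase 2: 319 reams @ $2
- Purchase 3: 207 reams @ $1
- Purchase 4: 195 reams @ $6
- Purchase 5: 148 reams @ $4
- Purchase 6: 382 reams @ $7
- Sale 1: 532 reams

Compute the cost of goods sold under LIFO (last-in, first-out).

COGS = $3,278

Sale 1 (532) [LIFO — newest first]: 382 @ $7 + 148 @ $4 + 2 @ $6 = $3,278
Ending inventory: 89 @ $5 + 209 @ $2 + 319 @ $2 + 207 @ $1 + 193 @ $6 = $2,866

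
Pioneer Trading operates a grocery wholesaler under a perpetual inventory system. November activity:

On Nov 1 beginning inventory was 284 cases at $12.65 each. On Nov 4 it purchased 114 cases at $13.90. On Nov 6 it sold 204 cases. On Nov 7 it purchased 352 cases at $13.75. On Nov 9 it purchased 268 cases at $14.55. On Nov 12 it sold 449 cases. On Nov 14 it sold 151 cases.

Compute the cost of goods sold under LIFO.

Nov 6, 204 sold [LIFO — newest first]: 114 @ $13.90 + 90 @ $12.65 = $2,723.10
Nov 12, 449 sold [LIFO — newest first]: 268 @ $14.55 + 181 @ $13.75 = $6,388.15
Nov 14, 151 sold [LIFO — newest first]: 151 @ $13.75 = $2,076.25
Total COGS = $2,723.10 + $6,388.15 + $2,076.25 = $11,187.50
Ending inventory: 194 @ $12.65 + 20 @ $13.75 = $2,729.10
Check: goods available $13,916.60 = COGS $11,187.50 + ending $2,729.10

COGS = $11,187.50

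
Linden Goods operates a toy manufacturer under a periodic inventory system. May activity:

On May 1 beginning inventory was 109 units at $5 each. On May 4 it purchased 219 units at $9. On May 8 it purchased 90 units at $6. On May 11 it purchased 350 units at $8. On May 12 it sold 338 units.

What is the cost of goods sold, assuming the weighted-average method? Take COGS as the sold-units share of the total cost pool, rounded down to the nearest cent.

COGS = $2,577.25

May 12, sell 338: 338/768 × $5,856.00 → $2,577.25
Ending inventory (cost pool remaining) = $3,278.75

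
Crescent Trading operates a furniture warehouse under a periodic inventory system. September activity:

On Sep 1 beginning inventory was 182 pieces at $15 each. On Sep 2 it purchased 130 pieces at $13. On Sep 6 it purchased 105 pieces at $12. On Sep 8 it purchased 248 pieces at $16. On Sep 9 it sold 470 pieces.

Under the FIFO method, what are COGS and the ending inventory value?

COGS = $6,528; ending inventory = $3,120

Sep 9, 470 sold [FIFO — oldest first]: 182 @ $15 + 130 @ $13 + 105 @ $12 + 53 @ $16 = $6,528
Ending inventory: 195 @ $16 = $3,120
Check: goods available $9,648 = COGS $6,528 + ending $3,120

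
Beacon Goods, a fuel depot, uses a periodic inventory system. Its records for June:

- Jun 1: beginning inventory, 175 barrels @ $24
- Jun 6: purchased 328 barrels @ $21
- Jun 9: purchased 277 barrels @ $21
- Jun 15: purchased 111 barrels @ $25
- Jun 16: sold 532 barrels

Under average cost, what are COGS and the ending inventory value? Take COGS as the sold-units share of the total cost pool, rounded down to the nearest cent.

Jun 16, sell 532: 532/891 × $19,680.00 → $11,750.57
Ending inventory (cost pool remaining) = $7,929.43

COGS = $11,750.57; ending inventory = $7,929.43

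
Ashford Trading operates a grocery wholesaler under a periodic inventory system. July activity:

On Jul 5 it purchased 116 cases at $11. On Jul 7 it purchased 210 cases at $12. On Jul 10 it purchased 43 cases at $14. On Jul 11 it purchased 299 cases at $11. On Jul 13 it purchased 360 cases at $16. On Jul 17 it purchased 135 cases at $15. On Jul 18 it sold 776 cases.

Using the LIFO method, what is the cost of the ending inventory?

Ending inventory = $4,596

Jul 18, 776 sold [LIFO — newest first]: 135 @ $15 + 360 @ $16 + 281 @ $11 = $10,876
Ending inventory: 116 @ $11 + 210 @ $12 + 43 @ $14 + 18 @ $11 = $4,596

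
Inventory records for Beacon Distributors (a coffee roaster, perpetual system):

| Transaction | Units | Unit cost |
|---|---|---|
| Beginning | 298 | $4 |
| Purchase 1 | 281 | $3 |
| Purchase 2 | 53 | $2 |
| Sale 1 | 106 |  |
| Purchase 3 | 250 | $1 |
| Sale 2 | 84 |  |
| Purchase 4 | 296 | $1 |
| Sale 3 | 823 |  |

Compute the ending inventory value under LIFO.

Ending inventory = $660

Sale 1 (106) [LIFO — newest first]: 53 @ $2 + 53 @ $3 = $265
Sale 2 (84) [LIFO — newest first]: 84 @ $1 = $84
Sale 3 (823) [LIFO — newest first]: 296 @ $1 + 166 @ $1 + 228 @ $3 + 133 @ $4 = $1,678
Total COGS = $265 + $84 + $1,678 = $2,027
Ending inventory: 165 @ $4 = $660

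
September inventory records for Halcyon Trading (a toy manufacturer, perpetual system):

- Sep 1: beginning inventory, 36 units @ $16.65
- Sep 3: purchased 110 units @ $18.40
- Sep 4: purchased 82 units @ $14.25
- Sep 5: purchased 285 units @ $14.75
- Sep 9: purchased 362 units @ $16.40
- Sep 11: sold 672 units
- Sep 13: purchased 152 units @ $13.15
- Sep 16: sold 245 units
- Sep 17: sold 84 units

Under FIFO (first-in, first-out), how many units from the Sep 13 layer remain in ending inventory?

Sep 11, 672 sold [FIFO — oldest first]: 36 @ $16.65 + 110 @ $18.40 + 82 @ $14.25 + 285 @ $14.75 + 159 @ $16.40 = $10,603.25
Sep 16, 245 sold [FIFO — oldest first]: 203 @ $16.40 + 42 @ $13.15 = $3,881.50
Sep 17, 84 sold [FIFO — oldest first]: 84 @ $13.15 = $1,104.60
Total COGS = $10,603.25 + $3,881.50 + $1,104.60 = $15,589.35
Ending inventory: 26 @ $13.15 = $341.90
Check: goods available $15,931.25 = COGS $15,589.35 + ending $341.90

26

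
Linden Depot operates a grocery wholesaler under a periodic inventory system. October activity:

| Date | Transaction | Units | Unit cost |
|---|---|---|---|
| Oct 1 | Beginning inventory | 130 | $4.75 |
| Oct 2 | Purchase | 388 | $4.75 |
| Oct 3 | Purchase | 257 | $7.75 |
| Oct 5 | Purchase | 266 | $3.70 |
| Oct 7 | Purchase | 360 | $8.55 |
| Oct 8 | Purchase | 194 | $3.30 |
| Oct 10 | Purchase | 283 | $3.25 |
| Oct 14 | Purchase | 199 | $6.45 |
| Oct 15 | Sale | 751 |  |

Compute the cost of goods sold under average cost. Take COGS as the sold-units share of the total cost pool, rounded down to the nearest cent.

Oct 15, sell 751: 751/2077 × $11,357.95 → $4,106.79
Ending inventory (cost pool remaining) = $7,251.16

COGS = $4,106.79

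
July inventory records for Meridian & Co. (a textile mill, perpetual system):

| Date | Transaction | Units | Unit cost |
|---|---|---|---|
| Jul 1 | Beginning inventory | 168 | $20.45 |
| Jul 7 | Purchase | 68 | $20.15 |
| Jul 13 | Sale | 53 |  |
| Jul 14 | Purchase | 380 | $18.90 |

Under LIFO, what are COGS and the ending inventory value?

Jul 13, 53 sold [LIFO — newest first]: 53 @ $20.15 = $1,067.95
Ending inventory: 168 @ $20.45 + 15 @ $20.15 + 380 @ $18.90 = $10,919.85

COGS = $1,067.95; ending inventory = $10,919.85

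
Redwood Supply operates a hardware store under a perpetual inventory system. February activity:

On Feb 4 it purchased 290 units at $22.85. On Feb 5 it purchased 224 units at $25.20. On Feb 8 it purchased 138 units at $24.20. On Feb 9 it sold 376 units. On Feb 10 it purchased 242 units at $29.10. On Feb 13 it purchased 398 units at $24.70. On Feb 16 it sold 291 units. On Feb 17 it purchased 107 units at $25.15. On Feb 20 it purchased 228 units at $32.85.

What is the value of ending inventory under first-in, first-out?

Feb 9, 376 sold [FIFO — oldest first]: 290 @ $22.85 + 86 @ $25.20 = $8,793.70
Feb 16, 291 sold [FIFO — oldest first]: 138 @ $25.20 + 138 @ $24.20 + 15 @ $29.10 = $7,253.70
Total COGS = $8,793.70 + $7,253.70 = $16,047.40
Ending inventory: 227 @ $29.10 + 398 @ $24.70 + 107 @ $25.15 + 228 @ $32.85 = $26,617.15
Check: goods available $42,664.55 = COGS $16,047.40 + ending $26,617.15

Ending inventory = $26,617.15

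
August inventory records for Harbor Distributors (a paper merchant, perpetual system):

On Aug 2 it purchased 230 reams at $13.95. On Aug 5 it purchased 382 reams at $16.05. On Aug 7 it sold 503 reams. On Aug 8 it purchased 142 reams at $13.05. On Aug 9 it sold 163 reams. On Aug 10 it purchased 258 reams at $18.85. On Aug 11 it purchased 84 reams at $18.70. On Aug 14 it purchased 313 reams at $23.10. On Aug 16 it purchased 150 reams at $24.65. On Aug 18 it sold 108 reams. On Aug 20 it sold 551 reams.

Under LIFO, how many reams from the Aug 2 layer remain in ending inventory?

Aug 7, 503 sold [LIFO — newest first]: 382 @ $16.05 + 121 @ $13.95 = $7,819.05
Aug 9, 163 sold [LIFO — newest first]: 142 @ $13.05 + 21 @ $13.95 = $2,146.05
Aug 18, 108 sold [LIFO — newest first]: 108 @ $24.65 = $2,662.20
Aug 20, 551 sold [LIFO — newest first]: 42 @ $24.65 + 313 @ $23.10 + 84 @ $18.70 + 112 @ $18.85 = $11,947.60
Total COGS = $7,819.05 + $2,146.05 + $2,662.20 + $11,947.60 = $24,574.90
Ending inventory: 88 @ $13.95 + 146 @ $18.85 = $3,979.70
Check: goods available $28,554.60 = COGS $24,574.90 + ending $3,979.70

88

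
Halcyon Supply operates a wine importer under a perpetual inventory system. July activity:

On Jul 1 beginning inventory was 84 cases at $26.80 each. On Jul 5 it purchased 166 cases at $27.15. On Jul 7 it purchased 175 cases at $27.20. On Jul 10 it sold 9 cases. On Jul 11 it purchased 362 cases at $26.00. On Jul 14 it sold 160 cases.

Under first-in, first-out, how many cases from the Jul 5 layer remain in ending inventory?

Jul 10, 9 sold [FIFO — oldest first]: 9 @ $26.80 = $241.20
Jul 14, 160 sold [FIFO — oldest first]: 75 @ $26.80 + 85 @ $27.15 = $4,317.75
Total COGS = $241.20 + $4,317.75 = $4,558.95
Ending inventory: 81 @ $27.15 + 175 @ $27.20 + 362 @ $26.00 = $16,371.15

81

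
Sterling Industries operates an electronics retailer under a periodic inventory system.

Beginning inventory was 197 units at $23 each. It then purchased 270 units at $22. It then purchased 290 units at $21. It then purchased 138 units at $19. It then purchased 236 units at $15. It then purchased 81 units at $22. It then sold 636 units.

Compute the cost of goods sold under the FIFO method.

COGS = $14,020

Sale 1 (636) [FIFO — oldest first]: 197 @ $23 + 270 @ $22 + 169 @ $21 = $14,020
Ending inventory: 121 @ $21 + 138 @ $19 + 236 @ $15 + 81 @ $22 = $10,485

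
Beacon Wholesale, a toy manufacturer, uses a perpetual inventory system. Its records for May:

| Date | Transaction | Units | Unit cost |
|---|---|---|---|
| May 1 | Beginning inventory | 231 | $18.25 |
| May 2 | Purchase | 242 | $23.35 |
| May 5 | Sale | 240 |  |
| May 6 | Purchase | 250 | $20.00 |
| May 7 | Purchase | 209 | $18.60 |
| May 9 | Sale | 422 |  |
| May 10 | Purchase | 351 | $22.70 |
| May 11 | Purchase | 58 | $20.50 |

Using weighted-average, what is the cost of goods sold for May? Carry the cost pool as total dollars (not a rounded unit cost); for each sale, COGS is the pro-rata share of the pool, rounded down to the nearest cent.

After May 1: 231 on hand, pool $4,215.75 (≈ $18.2500 each)
After May 2: 473 on hand, pool $9,866.45 (≈ $20.8593 each)
May 5, sell 240: 240/473 × $9,866.45 → $5,006.23
After May 6: 483 on hand, pool $9,860.22 (≈ $20.4145 each)
After May 7: 692 on hand, pool $13,747.62 (≈ $19.8665 each)
May 9, sell 422: 422/692 × $13,747.62 → $8,383.66
After May 10: 621 on hand, pool $13,331.66 (≈ $21.4681 each)
After May 11: 679 on hand, pool $14,520.66 (≈ $21.3854 each)
Total COGS = $5,006.23 + $8,383.66 = $13,389.89
Ending inventory (cost pool remaining) = $14,520.66

COGS = $13,389.89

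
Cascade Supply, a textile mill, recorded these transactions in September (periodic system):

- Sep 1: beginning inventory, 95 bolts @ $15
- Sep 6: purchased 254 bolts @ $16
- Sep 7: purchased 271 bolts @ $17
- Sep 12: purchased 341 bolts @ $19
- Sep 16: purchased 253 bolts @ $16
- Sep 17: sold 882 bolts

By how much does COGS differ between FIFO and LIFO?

$332

FIFO COGS: 95 @ $15 + 254 @ $16 + 271 @ $17 + 262 @ $19 = $15,074
LIFO COGS: 253 @ $16 + 341 @ $19 + 271 @ $17 + 17 @ $16 = $15,406
Difference = |$15,074 − $15,406| = $332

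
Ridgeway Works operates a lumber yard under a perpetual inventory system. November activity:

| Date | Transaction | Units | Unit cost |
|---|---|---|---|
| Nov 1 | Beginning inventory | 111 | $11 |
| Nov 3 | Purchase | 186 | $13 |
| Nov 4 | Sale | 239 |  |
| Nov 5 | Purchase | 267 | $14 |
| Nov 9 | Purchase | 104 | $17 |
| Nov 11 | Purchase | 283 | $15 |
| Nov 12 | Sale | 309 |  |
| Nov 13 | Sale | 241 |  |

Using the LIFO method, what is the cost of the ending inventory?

Ending inventory = $2,094

Nov 4, 239 sold [LIFO — newest first]: 186 @ $13 + 53 @ $11 = $3,001
Nov 12, 309 sold [LIFO — newest first]: 283 @ $15 + 26 @ $17 = $4,687
Nov 13, 241 sold [LIFO — newest first]: 78 @ $17 + 163 @ $14 = $3,608
Total COGS = $3,001 + $4,687 + $3,608 = $11,296
Ending inventory: 58 @ $11 + 104 @ $14 = $2,094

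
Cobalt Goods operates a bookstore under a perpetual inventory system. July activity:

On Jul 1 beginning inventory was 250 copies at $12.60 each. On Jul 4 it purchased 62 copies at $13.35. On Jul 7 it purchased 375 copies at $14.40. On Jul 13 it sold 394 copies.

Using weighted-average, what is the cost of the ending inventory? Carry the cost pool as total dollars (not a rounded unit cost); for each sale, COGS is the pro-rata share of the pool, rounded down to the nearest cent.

Ending inventory = $3,999.52

After Jul 1: 250 on hand, pool $3,150.00 (≈ $12.6000 each)
After Jul 4: 312 on hand, pool $3,977.70 (≈ $12.7490 each)
After Jul 7: 687 on hand, pool $9,377.70 (≈ $13.6502 each)
Jul 13, sell 394: 394/687 × $9,377.70 → $5,378.18
Ending inventory (cost pool remaining) = $3,999.52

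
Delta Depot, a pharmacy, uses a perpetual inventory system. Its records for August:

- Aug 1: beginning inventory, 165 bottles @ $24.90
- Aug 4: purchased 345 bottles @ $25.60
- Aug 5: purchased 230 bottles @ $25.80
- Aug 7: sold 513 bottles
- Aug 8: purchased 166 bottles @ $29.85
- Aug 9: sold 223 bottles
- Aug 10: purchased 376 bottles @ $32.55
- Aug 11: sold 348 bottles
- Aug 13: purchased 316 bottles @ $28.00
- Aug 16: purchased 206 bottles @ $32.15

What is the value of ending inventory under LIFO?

Ending inventory = $20,618.80

Aug 7, 513 sold [LIFO — newest first]: 230 @ $25.80 + 283 @ $25.60 = $13,178.80
Aug 9, 223 sold [LIFO — newest first]: 166 @ $29.85 + 57 @ $25.60 = $6,414.30
Aug 11, 348 sold [LIFO — newest first]: 348 @ $32.55 = $11,327.40
Total COGS = $13,178.80 + $6,414.30 + $11,327.40 = $30,920.50
Ending inventory: 165 @ $24.90 + 5 @ $25.60 + 28 @ $32.55 + 316 @ $28.00 + 206 @ $32.15 = $20,618.80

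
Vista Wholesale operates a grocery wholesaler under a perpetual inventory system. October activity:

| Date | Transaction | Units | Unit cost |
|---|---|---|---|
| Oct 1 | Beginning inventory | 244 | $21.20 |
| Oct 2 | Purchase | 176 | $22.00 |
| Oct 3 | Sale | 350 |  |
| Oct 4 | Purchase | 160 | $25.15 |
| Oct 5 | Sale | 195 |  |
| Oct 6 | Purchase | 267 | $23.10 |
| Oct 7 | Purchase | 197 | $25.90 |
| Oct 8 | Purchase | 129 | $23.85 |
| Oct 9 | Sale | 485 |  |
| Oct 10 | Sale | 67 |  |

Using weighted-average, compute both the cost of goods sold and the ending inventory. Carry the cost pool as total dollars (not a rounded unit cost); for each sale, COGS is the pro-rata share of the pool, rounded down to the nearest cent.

COGS = $25,577.36; ending inventory = $1,838.09

After Oct 1: 244 on hand, pool $5,172.80 (≈ $21.2000 each)
After Oct 2: 420 on hand, pool $9,044.80 (≈ $21.5352 each)
Oct 3, sell 350: 350/420 × $9,044.80 → $7,537.33
After Oct 4: 230 on hand, pool $5,531.47 (≈ $24.0499 each)
Oct 5, sell 195: 195/230 × $5,531.47 → $4,689.72
After Oct 6: 302 on hand, pool $7,009.45 (≈ $23.2101 each)
After Oct 7: 499 on hand, pool $12,111.75 (≈ $24.2720 each)
After Oct 8: 628 on hand, pool $15,188.40 (≈ $24.1854 each)
Oct 9, sell 485: 485/628 × $15,188.40 → $11,729.89
Oct 10, sell 67: 67/143 × $3,458.51 → $1,620.42
Total COGS = $7,537.33 + $4,689.72 + $11,729.89 + $1,620.42 = $25,577.36
Ending inventory (cost pool remaining) = $1,838.09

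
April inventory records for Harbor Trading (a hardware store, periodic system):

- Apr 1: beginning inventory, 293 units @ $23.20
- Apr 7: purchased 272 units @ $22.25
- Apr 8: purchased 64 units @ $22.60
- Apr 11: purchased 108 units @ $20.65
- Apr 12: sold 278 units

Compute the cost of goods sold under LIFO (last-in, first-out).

COGS = $6,035.10

Apr 12, 278 sold [LIFO — newest first]: 108 @ $20.65 + 64 @ $22.60 + 106 @ $22.25 = $6,035.10
Ending inventory: 293 @ $23.20 + 166 @ $22.25 = $10,491.10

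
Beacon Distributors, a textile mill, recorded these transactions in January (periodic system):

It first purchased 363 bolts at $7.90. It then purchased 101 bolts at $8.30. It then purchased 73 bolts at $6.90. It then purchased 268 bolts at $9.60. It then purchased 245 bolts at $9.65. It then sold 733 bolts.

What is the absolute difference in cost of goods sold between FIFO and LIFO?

$551.15

FIFO COGS: 363 @ $7.90 + 101 @ $8.30 + 73 @ $6.90 + 196 @ $9.60 = $6,091.30
LIFO COGS: 245 @ $9.65 + 268 @ $9.60 + 73 @ $6.90 + 101 @ $8.30 + 46 @ $7.90 = $6,642.45
Difference = |$6,091.30 − $6,642.45| = $551.15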